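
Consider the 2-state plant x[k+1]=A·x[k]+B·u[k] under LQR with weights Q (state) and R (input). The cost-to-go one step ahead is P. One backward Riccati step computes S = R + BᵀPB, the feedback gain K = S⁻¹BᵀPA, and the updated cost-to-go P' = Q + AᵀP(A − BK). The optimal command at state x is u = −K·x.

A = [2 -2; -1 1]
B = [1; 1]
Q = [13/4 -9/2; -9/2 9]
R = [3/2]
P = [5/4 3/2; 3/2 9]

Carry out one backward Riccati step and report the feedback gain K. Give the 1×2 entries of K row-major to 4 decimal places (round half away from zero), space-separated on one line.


-0.3390 0.3390

BᵀP = [2.7500 10.5000]
S = R + BᵀPB = [3/2] + [13.2500] = [14.7500]
BᵀPA = [-5.0000 5.0000]
K = S⁻¹·BᵀPA = [-0.3390 0.3390]
A−BK = [2.3390 -2.3390; -0.6610 0.6610]
AᵀP(A−BK) = [6.3051 -6.3051; -6.3051 6.3051]
P' = Q + AᵀP(A−BK) = [9.5551 -10.8051; -10.8051 15.3051]
tr(P') = 24.8602


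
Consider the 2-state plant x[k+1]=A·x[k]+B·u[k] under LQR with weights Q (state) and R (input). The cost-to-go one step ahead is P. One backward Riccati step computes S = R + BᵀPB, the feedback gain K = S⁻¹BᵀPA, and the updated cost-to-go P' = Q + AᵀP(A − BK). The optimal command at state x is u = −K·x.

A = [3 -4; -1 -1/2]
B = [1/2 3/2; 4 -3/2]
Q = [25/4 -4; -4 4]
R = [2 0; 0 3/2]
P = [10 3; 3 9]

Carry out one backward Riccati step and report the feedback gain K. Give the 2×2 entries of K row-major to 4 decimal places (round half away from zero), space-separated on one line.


0.4162 -0.9576 1.7333 -2.1771

BᵀP = [17.0000 37.5000; 10.5000 -9.0000]
S = R + BᵀPB = [2 0; 0 3/2] + [158.5000 -30.7500; -30.7500 29.2500] = [160.5000 -30.7500; -30.7500 30.7500]
BᵀPA = [13.5000 -86.7500; 40.5000 -37.5000]
K = S⁻¹·BᵀPA = [0.4162 -0.9576; 1.7333 -2.1771]
A−BK = [0.1920 -0.2555; -0.0649 0.0648]
AᵀP(A−BK) = [5.1845 -6.8988; -6.8988 9.5352]
P' = Q + AᵀP(A−BK) = [11.4345 -10.8988; -10.8988 13.5352]
tr(P') = 24.9697


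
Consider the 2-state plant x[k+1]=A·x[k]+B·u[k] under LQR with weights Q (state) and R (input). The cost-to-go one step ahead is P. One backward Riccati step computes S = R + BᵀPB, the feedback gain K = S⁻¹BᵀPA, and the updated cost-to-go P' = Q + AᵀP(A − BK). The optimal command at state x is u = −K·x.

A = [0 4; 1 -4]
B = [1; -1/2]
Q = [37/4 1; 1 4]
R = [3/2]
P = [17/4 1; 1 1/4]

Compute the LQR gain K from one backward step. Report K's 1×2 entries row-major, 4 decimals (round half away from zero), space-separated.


BᵀP = [3.7500 0.8750]
S = R + BᵀPB = [3/2] + [3.3125] = [4.8125]
BᵀPA = [0.8750 11.5000]
K = S⁻¹·BᵀPA = [0.1818 2.3896]
A−BK = [-0.1818 1.6104; 1.0909 -2.8052]
AᵀP(A−BK) = [0.0909 0.9091; 0.9091 12.5195]
P' = Q + AᵀP(A−BK) = [9.3409 1.9091; 1.9091 16.5195]
tr(P') = 25.8604

0.1818 2.3896


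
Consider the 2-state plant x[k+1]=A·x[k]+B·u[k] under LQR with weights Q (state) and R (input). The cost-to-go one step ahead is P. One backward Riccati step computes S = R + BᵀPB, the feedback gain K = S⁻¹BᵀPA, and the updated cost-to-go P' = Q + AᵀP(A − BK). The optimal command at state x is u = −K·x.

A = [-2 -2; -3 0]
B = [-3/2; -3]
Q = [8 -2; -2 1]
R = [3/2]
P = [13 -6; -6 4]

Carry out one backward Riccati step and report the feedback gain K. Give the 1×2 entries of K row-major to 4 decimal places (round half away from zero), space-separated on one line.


0.9412 0.2353

BᵀP = [-1.5000 -3.0000]
S = R + BᵀPB = [3/2] + [11.2500] = [12.7500]
BᵀPA = [12.0000 3.0000]
K = S⁻¹·BᵀPA = [0.9412 0.2353]
A−BK = [-0.5882 -1.6471; -0.1765 0.7059]
AᵀP(A−BK) = [4.7059 13.1765; 13.1765 51.2941]
P' = Q + AᵀP(A−BK) = [12.7059 11.1765; 11.1765 52.2941]
tr(P') = 65.0000


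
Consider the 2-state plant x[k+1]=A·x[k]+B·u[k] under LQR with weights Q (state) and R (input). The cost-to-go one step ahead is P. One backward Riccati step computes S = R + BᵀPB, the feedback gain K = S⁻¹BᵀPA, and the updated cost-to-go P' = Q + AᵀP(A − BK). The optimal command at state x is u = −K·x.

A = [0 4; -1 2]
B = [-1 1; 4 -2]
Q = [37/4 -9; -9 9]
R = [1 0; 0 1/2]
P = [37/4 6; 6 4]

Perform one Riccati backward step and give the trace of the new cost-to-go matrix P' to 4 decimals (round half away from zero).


39.7738

BᵀP = [14.7500 10.0000; -2.7500 -2.0000]
S = R + BᵀPB = [1 0; 0 1/2] + [25.2500 -5.2500; -5.2500 1.2500] = [26.2500 -5.2500; -5.2500 1.7500]
BᵀPA = [-10.0000 79.0000; 2.0000 -15.0000]
K = S⁻¹·BᵀPA = [-0.3810 3.2381; 0.0000 1.1429]
A−BK = [-0.3810 6.0952; 0.5238 -8.6667]
AᵀP(A−BK) = [0.1905 -1.9048; -1.9048 21.3333]
P' = Q + AᵀP(A−BK) = [9.4405 -10.9048; -10.9048 30.3333]
tr(P') = 39.7738


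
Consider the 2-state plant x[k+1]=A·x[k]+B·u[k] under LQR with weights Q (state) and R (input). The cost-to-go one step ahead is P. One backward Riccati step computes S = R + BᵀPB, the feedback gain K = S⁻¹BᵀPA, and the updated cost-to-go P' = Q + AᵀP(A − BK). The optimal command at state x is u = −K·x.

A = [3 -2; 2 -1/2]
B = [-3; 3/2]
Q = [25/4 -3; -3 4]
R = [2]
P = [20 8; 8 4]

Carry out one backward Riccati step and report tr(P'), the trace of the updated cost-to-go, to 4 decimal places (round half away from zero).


BᵀP = [-48.0000 -18.0000]
S = R + BᵀPB = [2] + [117.0000] = [119.0000]
BᵀPA = [-180.0000 105.0000]
K = S⁻¹·BᵀPA = [-1.5126 0.8824]
A−BK = [-1.5378 0.6471; 4.2689 -1.8235]
AᵀP(A−BK) = [19.7311 -9.1765; -9.1765 4.3529]
P' = Q + AᵀP(A−BK) = [25.9811 -12.1765; -12.1765 8.3529]
tr(P') = 34.3340

34.3340


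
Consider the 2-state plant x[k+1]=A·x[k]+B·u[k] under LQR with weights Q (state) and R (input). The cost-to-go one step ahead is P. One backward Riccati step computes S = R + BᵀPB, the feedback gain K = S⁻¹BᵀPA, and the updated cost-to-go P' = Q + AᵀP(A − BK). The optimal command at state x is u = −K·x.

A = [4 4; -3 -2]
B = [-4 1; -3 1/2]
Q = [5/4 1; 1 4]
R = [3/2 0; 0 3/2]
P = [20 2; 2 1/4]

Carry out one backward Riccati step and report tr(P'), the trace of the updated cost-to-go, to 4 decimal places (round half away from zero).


BᵀP = [-86.0000 -8.7500; 21.0000 2.1250]
S = R + BᵀPB = [3/2 0; 0 3/2] + [370.2500 -90.3750; -90.3750 22.0625] = [371.7500 -90.3750; -90.3750 23.5625]
BᵀPA = [-317.7500 -326.5000; 77.6250 79.7500]
K = S⁻¹·BᵀPA = [-0.7970 -0.8209; 0.2373 0.2360]
A−BK = [0.5745 0.4804; -5.5098 -4.5807]
AᵀP(A−BK) = [2.5664 2.3379; 2.3379 2.1535]
P' = Q + AᵀP(A−BK) = [3.8164 3.3379; 3.3379 6.1535]
tr(P') = 9.9698

9.9698


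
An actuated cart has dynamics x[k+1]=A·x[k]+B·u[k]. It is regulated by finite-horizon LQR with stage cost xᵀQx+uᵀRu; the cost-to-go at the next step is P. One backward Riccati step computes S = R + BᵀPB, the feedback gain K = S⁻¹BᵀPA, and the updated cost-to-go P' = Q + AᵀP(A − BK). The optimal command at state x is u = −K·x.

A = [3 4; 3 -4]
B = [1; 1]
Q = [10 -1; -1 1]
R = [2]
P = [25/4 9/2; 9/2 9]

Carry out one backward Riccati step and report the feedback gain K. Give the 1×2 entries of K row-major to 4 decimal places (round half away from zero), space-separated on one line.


BᵀP = [10.7500 13.5000]
S = R + BᵀPB = [2] + [24.2500] = [26.2500]
BᵀPA = [72.7500 -11.0000]
K = S⁻¹·BᵀPA = [2.7714 -0.4190]
A−BK = [0.2286 4.4190; 0.2286 -3.5810]
AᵀP(A−BK) = [16.6286 -2.5143; -2.5143 95.3905]
P' = Q + AᵀP(A−BK) = [26.6286 -3.5143; -3.5143 96.3905]
tr(P') = 123.0190

2.7714 -0.4190


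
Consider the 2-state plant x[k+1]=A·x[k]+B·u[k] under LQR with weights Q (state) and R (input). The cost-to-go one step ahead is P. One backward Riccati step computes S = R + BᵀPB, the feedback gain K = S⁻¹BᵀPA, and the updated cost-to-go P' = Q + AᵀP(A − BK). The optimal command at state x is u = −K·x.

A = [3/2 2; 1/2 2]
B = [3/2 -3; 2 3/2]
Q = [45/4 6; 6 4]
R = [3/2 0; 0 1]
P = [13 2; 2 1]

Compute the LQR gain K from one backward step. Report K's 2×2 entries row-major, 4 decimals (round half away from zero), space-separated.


BᵀP = [23.5000 5.0000; -36.0000 -4.5000]
S = R + BᵀPB = [3/2 0; 0 1] + [45.2500 -63.0000; -63.0000 101.2500] = [46.7500 -63.0000; -63.0000 102.2500]
BᵀPA = [37.7500 57.0000; -56.2500 -81.0000]
K = S⁻¹·BᵀPA = [0.3898 0.8941; -0.3100 -0.2413]
A−BK = [-0.0146 -0.0650; 0.1854 0.5739]
AᵀP(A−BK) = [0.3503 0.6754; 0.6754 1.4923]
P' = Q + AᵀP(A−BK) = [11.6003 6.6754; 6.6754 5.4923]
tr(P') = 17.0926

0.3898 0.8941 -0.3100 -0.2413


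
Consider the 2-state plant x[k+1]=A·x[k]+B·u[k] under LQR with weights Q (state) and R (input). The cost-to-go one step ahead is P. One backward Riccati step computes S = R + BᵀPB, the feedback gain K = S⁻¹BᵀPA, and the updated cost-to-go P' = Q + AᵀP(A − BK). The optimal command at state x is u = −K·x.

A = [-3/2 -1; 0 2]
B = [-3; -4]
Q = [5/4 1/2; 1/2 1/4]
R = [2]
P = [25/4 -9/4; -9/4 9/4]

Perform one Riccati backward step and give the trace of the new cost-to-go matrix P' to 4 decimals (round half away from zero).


33.8137

BᵀP = [-9.7500 -2.2500]
S = R + BᵀPB = [2] + [38.2500] = [40.2500]
BᵀPA = [14.6250 5.2500]
K = S⁻¹·BᵀPA = [0.3634 0.1304]
A−BK = [-0.4099 -0.6087; 1.4534 2.5217]
AᵀP(A−BK) = [8.7484 14.2174; 14.2174 23.5652]
P' = Q + AᵀP(A−BK) = [9.9984 14.7174; 14.7174 23.8152]
tr(P') = 33.8137


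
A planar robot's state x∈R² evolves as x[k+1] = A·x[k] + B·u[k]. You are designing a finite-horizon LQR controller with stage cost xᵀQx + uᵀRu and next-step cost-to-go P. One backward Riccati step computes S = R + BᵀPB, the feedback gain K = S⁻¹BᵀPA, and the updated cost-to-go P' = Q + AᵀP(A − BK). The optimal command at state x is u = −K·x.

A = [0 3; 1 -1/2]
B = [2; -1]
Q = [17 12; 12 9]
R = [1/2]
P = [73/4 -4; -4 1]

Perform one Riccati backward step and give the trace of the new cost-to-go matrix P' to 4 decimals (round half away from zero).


BᵀP = [40.5000 -9.0000]
S = R + BᵀPB = [1/2] + [90.0000] = [90.5000]
BᵀPA = [-9.0000 126.0000]
K = S⁻¹·BᵀPA = [-0.0994 1.3923]
A−BK = [0.1989 0.2155; 0.9006 0.8923]
AᵀP(A−BK) = [0.1050 0.0304; 0.0304 1.0746]
P' = Q + AᵀP(A−BK) = [17.1050 12.0304; 12.0304 10.0746]
tr(P') = 27.1796

27.1796


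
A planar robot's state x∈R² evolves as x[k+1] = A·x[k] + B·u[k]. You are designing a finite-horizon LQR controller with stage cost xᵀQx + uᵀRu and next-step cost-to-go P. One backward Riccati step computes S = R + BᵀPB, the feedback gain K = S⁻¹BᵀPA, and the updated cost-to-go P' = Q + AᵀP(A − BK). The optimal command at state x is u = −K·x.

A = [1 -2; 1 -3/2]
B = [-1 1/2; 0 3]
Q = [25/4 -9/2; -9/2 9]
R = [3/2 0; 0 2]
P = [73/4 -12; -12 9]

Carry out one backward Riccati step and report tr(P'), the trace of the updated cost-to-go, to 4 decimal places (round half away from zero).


BᵀP = [-18.2500 12.0000; -26.8750 21.0000]
S = R + BᵀPB = [3/2 0; 0 2] + [18.2500 26.8750; 26.8750 49.5625] = [19.7500 26.8750; 26.8750 51.5625]
BᵀPA = [-6.2500 18.5000; -5.8750 22.2500]
K = S⁻¹·BᵀPA = [-0.5551 1.2021; 0.1754 -0.1950]
A−BK = [0.3572 -0.7004; 0.4738 -0.9149]
AᵀP(A−BK) = [0.8109 -1.6327; -1.6327 3.3506]
P' = Q + AᵀP(A−BK) = [7.0609 -6.1327; -6.1327 12.3506]
tr(P') = 19.4115

19.4115


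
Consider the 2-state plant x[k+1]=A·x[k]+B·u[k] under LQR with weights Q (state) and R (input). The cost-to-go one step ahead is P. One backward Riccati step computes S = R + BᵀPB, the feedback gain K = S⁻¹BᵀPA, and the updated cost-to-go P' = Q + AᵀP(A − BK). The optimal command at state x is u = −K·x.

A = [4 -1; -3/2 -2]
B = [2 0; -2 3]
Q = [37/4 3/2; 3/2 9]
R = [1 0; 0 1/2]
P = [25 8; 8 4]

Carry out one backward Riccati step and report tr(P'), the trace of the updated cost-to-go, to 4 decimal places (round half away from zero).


BᵀP = [34.0000 8.0000; 24.0000 12.0000]
S = R + BᵀPB = [1 0; 0 1/2] + [52.0000 24.0000; 24.0000 36.0000] = [53.0000 24.0000; 24.0000 36.5000]
BᵀPA = [124.0000 -50.0000; 78.0000 -48.0000]
K = S⁻¹·BᵀPA = [1.9536 -0.4954; 0.8524 -0.9893]
A−BK = [0.0927 -0.0092; -0.1500 -0.0228]
AᵀP(A−BK) = [4.2624 -1.4030; -1.4030 0.7424]
P' = Q + AᵀP(A−BK) = [13.5124 0.0970; 0.0970 9.7424]
tr(P') = 23.2548

23.2548


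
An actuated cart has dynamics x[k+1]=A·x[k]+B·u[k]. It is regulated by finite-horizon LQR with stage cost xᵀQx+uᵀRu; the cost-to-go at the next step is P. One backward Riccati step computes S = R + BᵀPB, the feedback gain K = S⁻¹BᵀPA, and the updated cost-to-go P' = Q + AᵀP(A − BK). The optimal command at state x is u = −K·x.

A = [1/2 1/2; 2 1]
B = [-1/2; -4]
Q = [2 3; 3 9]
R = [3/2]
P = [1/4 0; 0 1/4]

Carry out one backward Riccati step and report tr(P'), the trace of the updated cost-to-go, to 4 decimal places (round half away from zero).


11.4073

BᵀP = [-0.1250 -1.0000]
S = R + BᵀPB = [3/2] + [4.0625] = [5.5625]
BᵀPA = [-2.0625 -1.0625]
K = S⁻¹·BᵀPA = [-0.3708 -0.1910]
A−BK = [0.3146 0.4045; 0.5169 0.2360]
AᵀP(A−BK) = [0.2978 0.1685; 0.1685 0.1096]
P' = Q + AᵀP(A−BK) = [2.2978 3.1685; 3.1685 9.1096]
tr(P') = 11.4073


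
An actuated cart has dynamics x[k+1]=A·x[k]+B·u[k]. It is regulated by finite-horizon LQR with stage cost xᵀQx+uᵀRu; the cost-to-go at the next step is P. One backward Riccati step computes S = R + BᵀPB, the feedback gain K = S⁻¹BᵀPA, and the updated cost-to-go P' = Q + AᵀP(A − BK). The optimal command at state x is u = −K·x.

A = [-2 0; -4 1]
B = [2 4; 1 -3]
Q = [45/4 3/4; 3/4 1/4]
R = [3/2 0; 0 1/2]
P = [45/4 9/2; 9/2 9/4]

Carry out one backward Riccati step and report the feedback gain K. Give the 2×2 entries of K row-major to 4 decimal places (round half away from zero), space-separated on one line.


-1.7157 0.3070 0.2091 -0.1244

BᵀP = [27.0000 11.2500; 31.5000 11.2500]
S = R + BᵀPB = [3/2 0; 0 1/2] + [65.2500 74.2500; 74.2500 92.2500] = [66.7500 74.2500; 74.2500 92.7500]
BᵀPA = [-99.0000 11.2500; -108.0000 11.2500]
K = S⁻¹·BᵀPA = [-1.7157 0.3070; 0.2091 -0.1244]
A−BK = [0.5951 -0.1162; -1.6571 0.3197]
AᵀP(A−BK) = [5.7246 -1.0503; -1.0503 0.1966]
P' = Q + AᵀP(A−BK) = [16.9746 -0.3003; -0.3003 0.4466]
tr(P') = 17.4212


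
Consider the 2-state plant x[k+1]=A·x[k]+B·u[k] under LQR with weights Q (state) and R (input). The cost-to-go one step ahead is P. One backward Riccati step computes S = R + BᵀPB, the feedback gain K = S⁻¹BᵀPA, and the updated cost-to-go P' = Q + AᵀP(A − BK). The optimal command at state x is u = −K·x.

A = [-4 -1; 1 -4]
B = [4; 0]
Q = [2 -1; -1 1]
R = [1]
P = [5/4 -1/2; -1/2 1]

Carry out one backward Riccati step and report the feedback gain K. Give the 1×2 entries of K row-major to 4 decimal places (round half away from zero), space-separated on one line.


BᵀP = [5.0000 -2.0000]
S = R + BᵀPB = [1] + [20.0000] = [21.0000]
BᵀPA = [-22.0000 3.0000]
K = S⁻¹·BᵀPA = [-1.0476 0.1429]
A−BK = [0.1905 -1.5714; 1.0000 -4.0000]
AᵀP(A−BK) = [1.9524 -3.3571; -3.3571 12.8214]
P' = Q + AᵀP(A−BK) = [3.9524 -4.3571; -4.3571 13.8214]
tr(P') = 17.7738

-1.0476 0.1429


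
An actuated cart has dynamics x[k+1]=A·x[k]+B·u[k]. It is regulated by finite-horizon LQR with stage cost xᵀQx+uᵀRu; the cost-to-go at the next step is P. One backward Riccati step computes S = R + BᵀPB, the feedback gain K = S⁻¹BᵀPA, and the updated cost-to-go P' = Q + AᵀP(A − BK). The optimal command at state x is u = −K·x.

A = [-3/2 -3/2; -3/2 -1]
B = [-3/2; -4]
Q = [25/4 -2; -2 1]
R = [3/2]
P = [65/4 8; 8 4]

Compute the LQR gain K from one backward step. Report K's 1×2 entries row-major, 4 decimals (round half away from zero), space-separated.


BᵀP = [-56.3750 -28.0000]
S = R + BᵀPB = [3/2] + [196.5625] = [198.0625]
BᵀPA = [126.5625 112.5625]
K = S⁻¹·BᵀPA = [0.6390 0.5683]
A−BK = [-0.5415 -0.6475; 1.0560 1.2733]
AᵀP(A−BK) = [0.6887 0.6347; 0.6347 0.5912]
P' = Q + AᵀP(A−BK) = [6.9387 -1.3653; -1.3653 1.5912]
tr(P') = 8.5299

0.6390 0.5683


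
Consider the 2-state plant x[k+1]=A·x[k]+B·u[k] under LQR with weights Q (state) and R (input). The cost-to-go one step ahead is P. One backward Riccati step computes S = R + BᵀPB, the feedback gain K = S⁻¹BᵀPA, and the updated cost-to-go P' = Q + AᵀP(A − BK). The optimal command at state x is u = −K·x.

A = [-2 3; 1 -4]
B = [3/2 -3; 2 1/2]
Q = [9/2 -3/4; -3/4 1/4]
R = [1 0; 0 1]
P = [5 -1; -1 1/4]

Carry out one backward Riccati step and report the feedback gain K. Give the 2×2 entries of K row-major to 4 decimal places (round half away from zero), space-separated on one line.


-0.1293 0.0417 0.6507 -1.1881

BᵀP = [5.5000 -1.0000; -15.5000 3.1250]
S = R + BᵀPB = [1 0; 0 1] + [6.2500 -17.0000; -17.0000 48.0625] = [7.2500 -17.0000; -17.0000 49.0625]
BᵀPA = [-12.0000 20.5000; 34.1250 -59.0000]
K = S⁻¹·BᵀPA = [-0.1293 0.0417; 0.6507 -1.1881]
A−BK = [0.1462 -0.6268; 0.9332 -3.4893]
AᵀP(A−BK) = [0.4919 -0.9557; -0.9557 2.0473]
P' = Q + AᵀP(A−BK) = [4.9919 -1.7057; -1.7057 2.2973]
tr(P') = 7.2892


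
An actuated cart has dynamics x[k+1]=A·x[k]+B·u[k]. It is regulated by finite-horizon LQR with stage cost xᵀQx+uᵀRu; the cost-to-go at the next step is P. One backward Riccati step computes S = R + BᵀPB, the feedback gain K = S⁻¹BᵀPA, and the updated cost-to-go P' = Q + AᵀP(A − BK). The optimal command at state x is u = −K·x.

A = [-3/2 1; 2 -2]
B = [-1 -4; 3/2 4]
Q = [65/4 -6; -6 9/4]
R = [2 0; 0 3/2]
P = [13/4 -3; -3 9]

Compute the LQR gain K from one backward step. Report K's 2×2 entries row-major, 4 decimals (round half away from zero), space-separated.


BᵀP = [-7.7500 16.5000; -25.0000 48.0000]
S = R + BᵀPB = [2 0; 0 3/2] + [32.5000 97.0000; 97.0000 292.0000] = [34.5000 97.0000; 97.0000 293.5000]
BᵀPA = [44.6250 -40.7500; 133.5000 -121.0000]
K = S⁻¹·BᵀPA = [0.2064 -0.3113; 0.3866 -0.3094]
A−BK = [0.2530 -0.5488; 0.1438 -0.2955]
AᵀP(A−BK) = [0.4853 -0.6806; -0.6806 1.1292]
P' = Q + AᵀP(A−BK) = [16.7353 -6.6806; -6.6806 3.3792]
tr(P') = 20.1145

0.2064 -0.3113 0.3866 -0.3094


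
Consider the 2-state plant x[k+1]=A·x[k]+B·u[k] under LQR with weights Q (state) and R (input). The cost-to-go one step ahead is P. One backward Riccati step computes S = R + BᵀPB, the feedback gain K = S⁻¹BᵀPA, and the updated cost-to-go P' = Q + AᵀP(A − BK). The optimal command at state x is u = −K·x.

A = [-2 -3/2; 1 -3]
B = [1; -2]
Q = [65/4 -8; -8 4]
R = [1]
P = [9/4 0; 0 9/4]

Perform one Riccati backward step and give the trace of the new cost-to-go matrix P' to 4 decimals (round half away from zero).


BᵀP = [2.2500 -4.5000]
S = R + BᵀPB = [1] + [11.2500] = [12.2500]
BᵀPA = [-9.0000 10.1250]
K = S⁻¹·BᵀPA = [-0.7347 0.8265]
A−BK = [-1.2653 -2.3265; -0.4694 -1.3469]
AᵀP(A−BK) = [4.6378 7.4388; 7.4388 16.9439]
P' = Q + AᵀP(A−BK) = [20.8878 -0.5612; -0.5612 20.9439]
tr(P') = 41.8316

41.8316


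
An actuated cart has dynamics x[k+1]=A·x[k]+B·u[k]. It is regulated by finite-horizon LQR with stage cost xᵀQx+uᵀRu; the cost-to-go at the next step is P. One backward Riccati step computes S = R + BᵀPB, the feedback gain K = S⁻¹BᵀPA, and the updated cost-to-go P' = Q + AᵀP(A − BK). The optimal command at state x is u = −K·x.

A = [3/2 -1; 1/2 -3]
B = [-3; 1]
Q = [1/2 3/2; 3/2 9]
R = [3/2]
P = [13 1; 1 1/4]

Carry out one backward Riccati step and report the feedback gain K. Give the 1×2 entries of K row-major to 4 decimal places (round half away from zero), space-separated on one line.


BᵀP = [-38.0000 -2.7500]
S = R + BᵀPB = [3/2] + [111.2500] = [112.7500]
BᵀPA = [-58.3750 46.2500]
K = S⁻¹·BᵀPA = [-0.5177 0.4102]
A−BK = [-0.0532 0.2306; 1.0177 -3.4102]
AᵀP(A−BK) = [0.5895 -0.9296; -0.9296 2.2783]
P' = Q + AᵀP(A−BK) = [1.0895 0.5704; 0.5704 11.2783]
tr(P') = 12.3678

-0.5177 0.4102


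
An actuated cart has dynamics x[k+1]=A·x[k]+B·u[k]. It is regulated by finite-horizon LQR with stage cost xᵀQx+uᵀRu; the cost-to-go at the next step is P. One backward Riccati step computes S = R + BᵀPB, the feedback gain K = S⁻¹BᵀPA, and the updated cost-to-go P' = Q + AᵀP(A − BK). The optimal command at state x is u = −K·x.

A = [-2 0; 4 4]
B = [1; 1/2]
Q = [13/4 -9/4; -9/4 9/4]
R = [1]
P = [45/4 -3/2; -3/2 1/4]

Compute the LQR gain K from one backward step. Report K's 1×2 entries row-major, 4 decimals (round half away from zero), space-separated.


BᵀP = [10.5000 -1.3750]
S = R + BᵀPB = [1] + [9.8125] = [10.8125]
BᵀPA = [-26.5000 -5.5000]
K = S⁻¹·BᵀPA = [-2.4509 -0.5087]
A−BK = [0.4509 0.5087; 5.2254 4.2543]
AᵀP(A−BK) = [8.0520 2.5202; 2.5202 1.2023]
P' = Q + AᵀP(A−BK) = [11.3020 0.2702; 0.2702 3.4523]
tr(P') = 14.7543

-2.4509 -0.5087


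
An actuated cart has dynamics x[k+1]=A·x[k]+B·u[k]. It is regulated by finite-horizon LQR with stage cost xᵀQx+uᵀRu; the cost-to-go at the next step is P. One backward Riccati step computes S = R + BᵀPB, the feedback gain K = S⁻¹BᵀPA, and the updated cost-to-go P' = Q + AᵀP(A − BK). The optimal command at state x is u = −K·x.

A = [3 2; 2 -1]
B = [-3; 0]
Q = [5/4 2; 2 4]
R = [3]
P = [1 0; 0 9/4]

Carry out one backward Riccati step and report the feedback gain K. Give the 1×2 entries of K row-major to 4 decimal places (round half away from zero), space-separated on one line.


-0.7500 -0.5000

BᵀP = [-3.0000 0.0000]
S = R + BᵀPB = [3] + [9.0000] = [12.0000]
BᵀPA = [-9.0000 -6.0000]
K = S⁻¹·BᵀPA = [-0.7500 -0.5000]
A−BK = [0.7500 0.5000; 2.0000 -1.0000]
AᵀP(A−BK) = [11.2500 -3.0000; -3.0000 3.2500]
P' = Q + AᵀP(A−BK) = [12.5000 -1.0000; -1.0000 7.2500]
tr(P') = 19.7500


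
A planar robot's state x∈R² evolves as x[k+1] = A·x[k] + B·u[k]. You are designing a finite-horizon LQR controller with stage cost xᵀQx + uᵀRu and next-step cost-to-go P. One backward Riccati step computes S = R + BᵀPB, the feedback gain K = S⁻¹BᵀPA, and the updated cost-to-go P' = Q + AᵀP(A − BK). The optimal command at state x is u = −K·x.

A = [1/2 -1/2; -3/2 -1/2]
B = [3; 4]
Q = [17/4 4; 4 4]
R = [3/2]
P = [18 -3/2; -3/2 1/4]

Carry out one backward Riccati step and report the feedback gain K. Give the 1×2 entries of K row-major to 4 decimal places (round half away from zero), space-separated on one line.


BᵀP = [48.0000 -3.5000]
S = R + BᵀPB = [3/2] + [130.0000] = [131.5000]
BᵀPA = [29.2500 -22.2500]
K = S⁻¹·BᵀPA = [0.2224 -0.1692]
A−BK = [-0.1673 0.0076; -2.3897 0.1768]
AᵀP(A−BK) = [0.8063 -0.1134; -0.1134 0.0478]
P' = Q + AᵀP(A−BK) = [5.0563 3.8866; 3.8866 4.0478]
tr(P') = 9.1041

0.2224 -0.1692


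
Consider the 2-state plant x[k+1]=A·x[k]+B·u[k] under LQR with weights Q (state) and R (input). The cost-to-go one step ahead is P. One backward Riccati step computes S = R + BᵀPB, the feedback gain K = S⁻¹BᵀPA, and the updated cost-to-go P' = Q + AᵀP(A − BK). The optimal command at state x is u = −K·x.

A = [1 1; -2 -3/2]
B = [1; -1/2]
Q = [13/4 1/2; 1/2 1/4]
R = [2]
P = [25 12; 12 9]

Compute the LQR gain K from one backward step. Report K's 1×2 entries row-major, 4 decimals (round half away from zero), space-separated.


0.2319 0.4493

BᵀP = [19.0000 7.5000]
S = R + BᵀPB = [2] + [15.2500] = [17.2500]
BᵀPA = [4.0000 7.7500]
K = S⁻¹·BᵀPA = [0.2319 0.4493]
A−BK = [0.7681 0.5507; -1.8841 -1.2754]
AᵀP(A−BK) = [12.0725 8.2029; 8.2029 5.7681]
P' = Q + AᵀP(A−BK) = [15.3225 8.7029; 8.7029 6.0181]
tr(P') = 21.3406


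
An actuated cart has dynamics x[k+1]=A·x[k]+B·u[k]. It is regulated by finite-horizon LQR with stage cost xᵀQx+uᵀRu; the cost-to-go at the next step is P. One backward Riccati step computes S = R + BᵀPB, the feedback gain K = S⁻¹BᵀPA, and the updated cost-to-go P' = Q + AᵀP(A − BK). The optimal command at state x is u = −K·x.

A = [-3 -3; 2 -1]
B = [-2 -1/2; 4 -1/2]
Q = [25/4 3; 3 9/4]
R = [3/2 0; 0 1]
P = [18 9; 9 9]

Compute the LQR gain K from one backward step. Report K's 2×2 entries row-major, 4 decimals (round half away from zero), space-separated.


0.7854 0.2746 2.4137 4.2426

BᵀP = [0.0000 18.0000; -13.5000 -9.0000]
S = R + BᵀPB = [3/2 0; 0 1] + [72.0000 -9.0000; -9.0000 11.2500] = [73.5000 -9.0000; -9.0000 12.2500]
BᵀPA = [36.0000 -18.0000; 22.5000 49.5000]
K = S⁻¹·BᵀPA = [0.7854 0.2746; 2.4137 4.2426]
A−BK = [-0.2224 -0.3295; 0.0654 0.0229]
AᵀP(A−BK) = [7.4183 11.6568; 11.6568 19.9359]
P' = Q + AᵀP(A−BK) = [13.6683 14.6568; 14.6568 22.1859]
tr(P') = 35.8542


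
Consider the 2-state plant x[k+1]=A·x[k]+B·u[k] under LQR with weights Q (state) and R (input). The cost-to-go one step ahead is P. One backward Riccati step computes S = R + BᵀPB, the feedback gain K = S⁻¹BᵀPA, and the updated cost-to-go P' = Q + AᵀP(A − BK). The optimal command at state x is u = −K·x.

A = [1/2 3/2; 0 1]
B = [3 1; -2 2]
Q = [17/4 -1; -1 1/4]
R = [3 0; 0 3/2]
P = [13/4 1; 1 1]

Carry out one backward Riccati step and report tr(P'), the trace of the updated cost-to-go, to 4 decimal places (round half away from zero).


BᵀP = [7.7500 1.0000; 5.2500 3.0000]
S = R + BᵀPB = [3 0; 0 3/2] + [21.2500 9.7500; 9.7500 11.2500] = [24.2500 9.7500; 9.7500 12.7500]
BᵀPA = [3.8750 12.6250; 2.6250 10.8750]
K = S⁻¹·BᵀPA = [0.1112 0.2566; 0.1208 0.6567]
A−BK = [0.0455 0.0736; -0.0193 0.1996]
AᵀP(A−BK) = [0.0644 0.2194; 0.2194 0.9313]
P' = Q + AᵀP(A−BK) = [4.3144 -0.7806; -0.7806 1.1813]
tr(P') = 5.4956

5.4956


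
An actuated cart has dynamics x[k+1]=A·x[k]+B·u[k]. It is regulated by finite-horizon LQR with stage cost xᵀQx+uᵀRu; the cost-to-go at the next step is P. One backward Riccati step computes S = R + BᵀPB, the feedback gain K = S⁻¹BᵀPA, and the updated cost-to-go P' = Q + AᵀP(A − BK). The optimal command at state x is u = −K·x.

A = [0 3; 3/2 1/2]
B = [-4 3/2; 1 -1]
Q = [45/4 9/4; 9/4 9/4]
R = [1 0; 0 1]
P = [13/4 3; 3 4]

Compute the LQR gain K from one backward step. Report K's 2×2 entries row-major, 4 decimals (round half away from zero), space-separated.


BᵀP = [-10.0000 -8.0000; 1.8750 0.5000]
S = R + BᵀPB = [1 0; 0 1] + [32.0000 -7.0000; -7.0000 2.3125] = [33.0000 -7.0000; -7.0000 3.3125]
BᵀPA = [-12.0000 -34.0000; 0.7500 5.8750]
K = S⁻¹·BᵀPA = [-0.5720 -1.1855; -0.9824 -0.7316]
A−BK = [-0.8145 -0.6446; 1.0896 0.9539]
AᵀP(A−BK) = [2.8725 2.8228; 2.8228 3.2415]
P' = Q + AᵀP(A−BK) = [14.1225 5.0728; 5.0728 5.4915]
tr(P') = 19.6140

-0.5720 -1.1855 -0.9824 -0.7316


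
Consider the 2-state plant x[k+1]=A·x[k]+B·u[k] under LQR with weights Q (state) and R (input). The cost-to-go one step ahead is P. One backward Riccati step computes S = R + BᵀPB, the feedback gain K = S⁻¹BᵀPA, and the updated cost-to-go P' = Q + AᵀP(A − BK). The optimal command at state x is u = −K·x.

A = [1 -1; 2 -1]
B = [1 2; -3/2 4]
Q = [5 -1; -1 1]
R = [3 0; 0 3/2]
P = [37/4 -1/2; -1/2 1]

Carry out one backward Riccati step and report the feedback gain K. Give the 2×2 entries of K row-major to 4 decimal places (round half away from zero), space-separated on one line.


BᵀP = [10.0000 -2.0000; 16.5000 3.0000]
S = R + BᵀPB = [3 0; 0 3/2] + [13.0000 12.0000; 12.0000 45.0000] = [16.0000 12.0000; 12.0000 46.5000]
BᵀPA = [6.0000 -8.0000; 22.5000 -19.5000]
K = S⁻¹·BᵀPA = [0.0150 -0.2300; 0.4800 -0.3600]
A−BK = [0.0250 -0.0500; 0.1025 0.0950]
AᵀP(A−BK) = [0.3600 -0.2700; -0.2700 0.3900]
P' = Q + AᵀP(A−BK) = [5.3600 -1.2700; -1.2700 1.3900]
tr(P') = 6.7500

0.0150 -0.2300 0.4800 -0.3600


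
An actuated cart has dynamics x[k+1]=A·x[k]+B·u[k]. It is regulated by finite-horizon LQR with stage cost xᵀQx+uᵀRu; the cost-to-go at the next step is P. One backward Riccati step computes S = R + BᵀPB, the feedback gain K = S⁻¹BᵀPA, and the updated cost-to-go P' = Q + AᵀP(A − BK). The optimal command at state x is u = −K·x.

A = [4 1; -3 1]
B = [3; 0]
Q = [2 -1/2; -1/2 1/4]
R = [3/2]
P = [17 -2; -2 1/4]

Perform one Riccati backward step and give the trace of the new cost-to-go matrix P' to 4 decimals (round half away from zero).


BᵀP = [51.0000 -6.0000]
S = R + BᵀPB = [3/2] + [153.0000] = [154.5000]
BᵀPA = [222.0000 45.0000]
K = S⁻¹·BᵀPA = [1.4369 0.2913]
A−BK = [-0.3107 0.1262; -3.0000 1.0000]
AᵀP(A−BK) = [3.2597 0.5898; 0.5898 0.1432]
P' = Q + AᵀP(A−BK) = [5.2597 0.0898; 0.0898 0.3932]
tr(P') = 5.6529

5.6529


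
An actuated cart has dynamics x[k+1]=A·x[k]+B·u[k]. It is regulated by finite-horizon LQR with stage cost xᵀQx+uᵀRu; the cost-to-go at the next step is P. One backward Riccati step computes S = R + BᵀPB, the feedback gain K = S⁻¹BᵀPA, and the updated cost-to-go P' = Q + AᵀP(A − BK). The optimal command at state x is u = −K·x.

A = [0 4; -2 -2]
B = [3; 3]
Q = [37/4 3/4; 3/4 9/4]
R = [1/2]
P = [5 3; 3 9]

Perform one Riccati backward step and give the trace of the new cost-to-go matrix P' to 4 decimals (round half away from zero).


83.5886

BᵀP = [24.0000 36.0000]
S = R + BᵀPB = [1/2] + [180.0000] = [180.5000]
BᵀPA = [-72.0000 24.0000]
K = S⁻¹·BᵀPA = [-0.3989 0.1330]
A−BK = [1.1967 3.6011; -0.8033 -2.3989]
AᵀP(A−BK) = [7.2798 21.5734; 21.5734 64.8089]
P' = Q + AᵀP(A−BK) = [16.5298 22.3234; 22.3234 67.0589]
tr(P') = 83.5886


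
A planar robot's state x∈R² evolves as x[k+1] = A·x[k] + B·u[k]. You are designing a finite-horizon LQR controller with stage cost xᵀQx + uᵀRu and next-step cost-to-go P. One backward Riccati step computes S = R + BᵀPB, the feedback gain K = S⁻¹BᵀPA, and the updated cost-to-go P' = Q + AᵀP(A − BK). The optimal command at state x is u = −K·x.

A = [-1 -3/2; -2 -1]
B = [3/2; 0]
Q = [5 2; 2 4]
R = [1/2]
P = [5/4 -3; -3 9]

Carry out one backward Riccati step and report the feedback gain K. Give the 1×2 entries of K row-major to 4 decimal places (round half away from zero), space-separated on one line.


BᵀP = [1.8750 -4.5000]
S = R + BᵀPB = [1/2] + [2.8125] = [3.3125]
BᵀPA = [7.1250 1.6875]
K = S⁻¹·BᵀPA = [2.1509 0.5094]
A−BK = [-4.2264 -2.2642; -2.0000 -1.0000]
AᵀP(A−BK) = [9.9245 4.2453; 4.2453 1.9528]
P' = Q + AᵀP(A−BK) = [14.9245 6.2453; 6.2453 5.9528]
tr(P') = 20.8774

2.1509 0.5094


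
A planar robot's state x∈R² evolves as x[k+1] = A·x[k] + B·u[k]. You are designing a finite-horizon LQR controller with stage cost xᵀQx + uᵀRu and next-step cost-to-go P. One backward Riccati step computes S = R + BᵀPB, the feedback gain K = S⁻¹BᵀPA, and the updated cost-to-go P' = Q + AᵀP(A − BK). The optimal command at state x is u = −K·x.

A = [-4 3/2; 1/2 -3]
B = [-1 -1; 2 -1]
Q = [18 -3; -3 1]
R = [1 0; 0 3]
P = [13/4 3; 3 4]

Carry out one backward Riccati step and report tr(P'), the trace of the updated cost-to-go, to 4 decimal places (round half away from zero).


BᵀP = [2.7500 5.0000; -6.2500 -7.0000]
S = R + BᵀPB = [1 0; 0 3] + [7.2500 -7.7500; -7.7500 13.2500] = [8.2500 -7.7500; -7.7500 16.2500]
BᵀPA = [-8.5000 -10.8750; 21.5000 11.6250]
K = S⁻¹·BᵀPA = [0.3851 -1.1706; 1.5068 0.1571]
A−BK = [-2.1081 0.4865; 1.2365 -0.5017]
AᵀP(A−BK) = [11.8784 -0.5777; -0.5777 1.7559]
P' = Q + AᵀP(A−BK) = [29.8784 -3.5777; -3.5777 2.7559]
tr(P') = 32.6343

32.6343


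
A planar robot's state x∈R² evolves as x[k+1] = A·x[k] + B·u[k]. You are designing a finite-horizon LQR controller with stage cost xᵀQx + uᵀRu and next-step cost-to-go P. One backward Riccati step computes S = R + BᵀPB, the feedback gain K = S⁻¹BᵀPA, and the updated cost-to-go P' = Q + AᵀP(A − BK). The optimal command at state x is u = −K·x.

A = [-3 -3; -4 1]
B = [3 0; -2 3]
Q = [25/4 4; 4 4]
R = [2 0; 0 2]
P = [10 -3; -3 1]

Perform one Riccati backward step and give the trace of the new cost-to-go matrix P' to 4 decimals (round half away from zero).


14.5530

BᵀP = [36.0000 -11.0000; -9.0000 3.0000]
S = R + BᵀPB = [2 0; 0 2] + [130.0000 -33.0000; -33.0000 9.0000] = [132.0000 -33.0000; -33.0000 11.0000]
BᵀPA = [-64.0000 -119.0000; 15.0000 30.0000]
K = S⁻¹·BᵀPA = [-0.5758 -0.8788; -0.3636 0.0909]
A−BK = [-1.2727 -0.3636; -4.0606 -1.0303]
AᵀP(A−BK) = [2.6061 1.3939; 1.3939 1.6970]
P' = Q + AᵀP(A−BK) = [8.8561 5.3939; 5.3939 5.6970]
tr(P') = 14.5530


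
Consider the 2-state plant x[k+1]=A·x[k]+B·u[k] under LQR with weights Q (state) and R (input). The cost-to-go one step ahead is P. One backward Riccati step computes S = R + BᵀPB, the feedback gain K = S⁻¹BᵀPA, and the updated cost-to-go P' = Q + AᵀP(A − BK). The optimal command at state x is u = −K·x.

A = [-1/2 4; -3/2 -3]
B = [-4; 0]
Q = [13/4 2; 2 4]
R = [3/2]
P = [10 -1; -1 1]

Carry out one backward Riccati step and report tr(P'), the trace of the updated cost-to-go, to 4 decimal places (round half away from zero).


19.1037

BᵀP = [-40.0000 4.0000]
S = R + BᵀPB = [3/2] + [160.0000] = [161.5000]
BᵀPA = [14.0000 -172.0000]
K = S⁻¹·BᵀPA = [0.0867 -1.0650]
A−BK = [-0.1533 -0.2601; -1.5000 -3.0000]
AᵀP(A−BK) = [2.0364 3.9102; 3.9102 9.8173]
P' = Q + AᵀP(A−BK) = [5.2864 5.9102; 5.9102 13.8173]
tr(P') = 19.1037


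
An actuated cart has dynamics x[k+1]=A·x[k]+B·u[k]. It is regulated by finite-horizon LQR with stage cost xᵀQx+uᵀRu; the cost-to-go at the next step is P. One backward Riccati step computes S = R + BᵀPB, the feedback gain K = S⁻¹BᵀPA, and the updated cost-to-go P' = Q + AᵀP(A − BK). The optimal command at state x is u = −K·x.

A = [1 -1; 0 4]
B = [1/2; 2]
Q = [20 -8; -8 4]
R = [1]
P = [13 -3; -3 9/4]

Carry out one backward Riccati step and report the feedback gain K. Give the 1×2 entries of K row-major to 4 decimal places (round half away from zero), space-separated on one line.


BᵀP = [0.5000 3.0000]
S = R + BᵀPB = [1] + [6.2500] = [7.2500]
BᵀPA = [0.5000 11.5000]
K = S⁻¹·BᵀPA = [0.0690 1.5862]
A−BK = [0.9655 -1.7931; -0.1379 0.8276]
AᵀP(A−BK) = [12.9655 -25.7931; -25.7931 54.7586]
P' = Q + AᵀP(A−BK) = [32.9655 -33.7931; -33.7931 58.7586]
tr(P') = 91.7241

0.0690 1.5862


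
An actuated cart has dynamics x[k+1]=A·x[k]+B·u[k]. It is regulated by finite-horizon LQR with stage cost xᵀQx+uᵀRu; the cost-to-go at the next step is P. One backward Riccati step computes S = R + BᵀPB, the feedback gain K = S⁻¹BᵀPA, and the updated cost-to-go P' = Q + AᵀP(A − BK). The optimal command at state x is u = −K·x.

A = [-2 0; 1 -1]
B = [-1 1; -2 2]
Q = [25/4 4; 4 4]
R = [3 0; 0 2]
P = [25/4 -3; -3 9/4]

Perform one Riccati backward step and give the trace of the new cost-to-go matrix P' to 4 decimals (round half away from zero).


51.0197

BᵀP = [-0.2500 -1.5000; 0.2500 1.5000]
S = R + BᵀPB = [3 0; 0 2] + [3.2500 -3.2500; -3.2500 3.2500] = [6.2500 -3.2500; -3.2500 5.2500]
BᵀPA = [-1.0000 1.5000; 1.0000 -1.5000]
K = S⁻¹·BᵀPA = [-0.0899 0.1348; 0.1348 -0.2022]
A−BK = [-2.2247 0.3371; 0.5506 -0.3258]
AᵀP(A−BK) = [39.0253 -7.9129; -7.9129 1.7444]
P' = Q + AᵀP(A−BK) = [45.2753 -3.9129; -3.9129 5.7444]
tr(P') = 51.0197


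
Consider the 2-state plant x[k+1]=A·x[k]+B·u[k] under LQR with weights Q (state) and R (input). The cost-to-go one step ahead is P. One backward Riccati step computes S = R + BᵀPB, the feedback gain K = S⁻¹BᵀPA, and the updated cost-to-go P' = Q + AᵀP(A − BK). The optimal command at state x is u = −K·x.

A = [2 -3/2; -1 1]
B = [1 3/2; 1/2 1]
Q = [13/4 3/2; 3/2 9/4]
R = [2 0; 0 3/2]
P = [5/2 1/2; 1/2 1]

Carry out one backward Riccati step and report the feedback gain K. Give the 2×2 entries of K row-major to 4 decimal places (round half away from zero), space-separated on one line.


0.3593 -0.2627 0.5100 -0.3406

BᵀP = [2.7500 1.0000; 4.2500 1.7500]
S = R + BᵀPB = [2 0; 0 3/2] + [3.2500 5.1250; 5.1250 8.1250] = [5.2500 5.1250; 5.1250 9.6250]
BᵀPA = [4.5000 -3.1250; 6.7500 -4.6250]
K = S⁻¹·BᵀPA = [0.3593 -0.2627; 0.5100 -0.3406]
A−BK = [0.8757 -0.7263; -1.6896 1.4720]
AᵀP(A−BK) = [3.9408 -3.2685; -3.2685 2.7286]
P' = Q + AᵀP(A−BK) = [7.1908 -1.7685; -1.7685 4.9786]
tr(P') = 12.1693


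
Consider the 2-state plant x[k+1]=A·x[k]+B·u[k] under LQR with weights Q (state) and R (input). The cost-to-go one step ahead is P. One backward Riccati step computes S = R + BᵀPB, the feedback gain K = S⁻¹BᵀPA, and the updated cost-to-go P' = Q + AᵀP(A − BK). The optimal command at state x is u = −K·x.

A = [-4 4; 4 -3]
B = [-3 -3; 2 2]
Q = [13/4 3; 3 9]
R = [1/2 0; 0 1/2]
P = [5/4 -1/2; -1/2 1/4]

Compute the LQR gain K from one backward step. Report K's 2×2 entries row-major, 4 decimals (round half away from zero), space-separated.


BᵀP = [-4.7500 2.0000; -4.7500 2.0000]
S = R + BᵀPB = [1/2 0; 0 1/2] + [18.2500 18.2500; 18.2500 18.2500] = [18.7500 18.2500; 18.2500 18.7500]
BᵀPA = [27.0000 -25.0000; 27.0000 -25.0000]
K = S⁻¹·BᵀPA = [0.7297 -0.6757; 0.7297 -0.6757]
A−BK = [0.3784 -0.0541; 1.0811 -0.2973]
AᵀP(A−BK) = [0.5946 -0.5135; -0.5135 0.4662]
P' = Q + AᵀP(A−BK) = [3.8446 2.4865; 2.4865 9.4662]
tr(P') = 13.3108

0.7297 -0.6757 0.7297 -0.6757


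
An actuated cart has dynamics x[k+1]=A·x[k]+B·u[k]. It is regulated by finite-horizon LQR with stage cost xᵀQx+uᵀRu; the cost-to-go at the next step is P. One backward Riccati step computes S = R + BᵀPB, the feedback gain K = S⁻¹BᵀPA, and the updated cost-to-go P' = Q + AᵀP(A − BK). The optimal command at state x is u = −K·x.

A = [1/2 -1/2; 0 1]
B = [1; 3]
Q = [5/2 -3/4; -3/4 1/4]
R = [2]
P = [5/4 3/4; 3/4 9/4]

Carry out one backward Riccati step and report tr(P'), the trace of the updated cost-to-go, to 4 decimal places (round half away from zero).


BᵀP = [3.5000 7.5000]
S = R + BᵀPB = [2] + [26.0000] = [28.0000]
BᵀPA = [1.7500 5.7500]
K = S⁻¹·BᵀPA = [0.0625 0.2054]
A−BK = [0.4375 -0.7054; -0.1875 0.3839]
AᵀP(A−BK) = [0.2031 -0.2969; -0.2969 0.6317]
P' = Q + AᵀP(A−BK) = [2.7031 -1.0469; -1.0469 0.8817]
tr(P') = 3.5848

3.5848


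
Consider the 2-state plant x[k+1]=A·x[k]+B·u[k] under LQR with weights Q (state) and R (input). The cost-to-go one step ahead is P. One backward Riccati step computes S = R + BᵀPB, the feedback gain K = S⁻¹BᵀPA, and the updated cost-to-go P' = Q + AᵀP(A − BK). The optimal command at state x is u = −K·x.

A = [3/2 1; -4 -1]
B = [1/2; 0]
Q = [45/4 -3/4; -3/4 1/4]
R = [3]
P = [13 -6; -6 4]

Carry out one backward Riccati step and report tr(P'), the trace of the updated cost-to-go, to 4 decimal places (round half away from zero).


115.6200

BᵀP = [6.5000 -3.0000]
S = R + BᵀPB = [3] + [3.2500] = [6.2500]
BᵀPA = [21.7500 9.5000]
K = S⁻¹·BᵀPA = [3.4800 1.5200]
A−BK = [-0.2400 0.2400; -4.0000 -1.0000]
AᵀP(A−BK) = [89.5600 35.4400; 35.4400 14.5600]
P' = Q + AᵀP(A−BK) = [100.8100 34.6900; 34.6900 14.8100]
tr(P') = 115.6200


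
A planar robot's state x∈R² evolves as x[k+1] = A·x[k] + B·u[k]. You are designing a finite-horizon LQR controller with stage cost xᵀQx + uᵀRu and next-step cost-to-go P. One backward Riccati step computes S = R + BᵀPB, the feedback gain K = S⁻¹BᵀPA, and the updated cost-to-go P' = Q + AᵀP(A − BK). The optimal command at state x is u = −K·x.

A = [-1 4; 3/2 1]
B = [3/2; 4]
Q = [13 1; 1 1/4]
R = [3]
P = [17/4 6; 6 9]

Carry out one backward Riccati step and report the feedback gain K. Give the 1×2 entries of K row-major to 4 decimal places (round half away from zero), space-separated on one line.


0.1624 0.7285

BᵀP = [30.3750 45.0000]
S = R + BᵀPB = [3] + [225.5625] = [228.5625]
BᵀPA = [37.1250 166.5000]
K = S⁻¹·BᵀPA = [0.1624 0.7285]
A−BK = [-1.2436 2.9073; 0.8503 -1.9139]
AᵀP(A−BK) = [0.4699 -0.5443; -0.5443 3.7104]
P' = Q + AᵀP(A−BK) = [13.4699 0.4557; 0.4557 3.9604]
tr(P') = 17.4303


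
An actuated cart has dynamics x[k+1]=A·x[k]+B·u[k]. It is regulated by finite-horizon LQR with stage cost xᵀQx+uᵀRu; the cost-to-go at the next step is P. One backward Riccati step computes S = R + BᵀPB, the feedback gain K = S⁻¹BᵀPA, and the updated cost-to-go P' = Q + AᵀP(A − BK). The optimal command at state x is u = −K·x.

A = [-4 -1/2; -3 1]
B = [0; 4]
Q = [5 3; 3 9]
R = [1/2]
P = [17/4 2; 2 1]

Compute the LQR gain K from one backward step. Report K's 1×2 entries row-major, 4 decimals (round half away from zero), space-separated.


-2.6667 0.0000

BᵀP = [8.0000 4.0000]
S = R + BᵀPB = [1/2] + [16.0000] = [16.5000]
BᵀPA = [-44.0000 0.0000]
K = S⁻¹·BᵀPA = [-2.6667 0.0000]
A−BK = [-4.0000 -0.5000; 7.6667 1.0000]
AᵀP(A−BK) = [7.6667 0.5000; 0.5000 0.0625]
P' = Q + AᵀP(A−BK) = [12.6667 3.5000; 3.5000 9.0625]
tr(P') = 21.7292
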